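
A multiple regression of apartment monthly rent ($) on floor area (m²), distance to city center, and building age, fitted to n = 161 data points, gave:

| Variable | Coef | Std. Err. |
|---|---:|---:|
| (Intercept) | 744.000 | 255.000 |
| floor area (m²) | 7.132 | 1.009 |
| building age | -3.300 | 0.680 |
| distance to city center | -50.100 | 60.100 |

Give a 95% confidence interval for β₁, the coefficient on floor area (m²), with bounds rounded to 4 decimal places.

Read off: b = 7.132, SE = 1.009 for floor area (m²).
df = n − k − 1 = 161 − 3 − 1 = 157.
t* = t_{0.025, 157} = 1.975189.
Margin = t* × SE = 1.975189 × 1.009 = 1.992966.
CI: 7.132 ± 1.992966 → (5.1390, 9.1250).

(5.1390, 9.1250)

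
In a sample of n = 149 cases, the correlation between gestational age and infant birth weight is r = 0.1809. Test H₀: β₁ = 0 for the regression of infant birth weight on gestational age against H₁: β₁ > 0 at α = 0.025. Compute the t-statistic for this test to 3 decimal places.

t = r·√(n − 2)/√(1 − r²) = 0.1809·√147/√0.967275 = 2.230.
df = n − 2 = 147.
One-sided p ≈ 0.0136, which is < 0.025, so reject H₀.
There is evidence of a linear association between gestational age and infant birth weight.

t = 2.230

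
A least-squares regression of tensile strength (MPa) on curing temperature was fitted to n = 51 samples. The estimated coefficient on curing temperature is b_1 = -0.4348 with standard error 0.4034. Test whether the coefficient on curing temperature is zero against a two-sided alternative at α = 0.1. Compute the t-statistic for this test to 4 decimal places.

H₀: β₁ = 0 vs H₁: β₁ ≠ 0.
t = (b_1 − β₁⁰)/SE = -0.4348 / 0.4034 = -1.0778.
df = n − 2 = 51 − 2 = 49.
Two-sided p ≈ 0.2864, which is ≥ 0.1, so fail to reject H₀.
The data do not give significant evidence of an association between curing temperature and tensile strength.

t = -1.0778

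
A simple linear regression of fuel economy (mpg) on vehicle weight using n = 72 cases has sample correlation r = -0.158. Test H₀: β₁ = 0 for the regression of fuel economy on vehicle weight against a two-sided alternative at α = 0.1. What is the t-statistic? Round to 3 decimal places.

t = r·√(n − 2)/√(1 − r²) = -0.158·√70/√0.975036 = -1.339.
df = n − 2 = 70.
Two-sided p ≈ 0.1850, which is ≥ 0.1, so fail to reject H₀.
The data do not give significant evidence of a linear association between vehicle weight and fuel economy.

t = -1.339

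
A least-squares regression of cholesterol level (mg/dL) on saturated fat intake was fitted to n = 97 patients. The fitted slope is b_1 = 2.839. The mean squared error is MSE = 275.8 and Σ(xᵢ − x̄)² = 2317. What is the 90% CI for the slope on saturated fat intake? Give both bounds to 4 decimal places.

(2.2659, 3.4121)

SE(b_1) = √(MSE/Sₓₓ) = √(275.8/2317) = 0.345012.
df = n − 2 = 95.
t* = t_{0.05, 95} = 1.661052.
Margin = t* × SE = 1.661052 × 0.345012 = 0.573083.
CI: 2.839 ± 0.573083 → (2.2659, 3.4121).
With 90% confidence, each one-unit increase in saturated fat intake is associated with a change of between 2.2659 and 3.4121 mg/dL in cholesterol level.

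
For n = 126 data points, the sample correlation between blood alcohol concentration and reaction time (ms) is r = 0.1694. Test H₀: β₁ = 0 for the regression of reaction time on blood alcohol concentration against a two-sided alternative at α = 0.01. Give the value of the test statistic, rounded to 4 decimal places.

t = r·√(n − 2)/√(1 − r²) = 0.1694·√124/√0.971304 = 1.9140.
df = n − 2 = 124.
Two-sided p ≈ 0.0579, which is ≥ 0.01, so fail to reject H₀.
The data do not give significant evidence of a linear association between blood alcohol concentration and reaction time.

t = 1.9140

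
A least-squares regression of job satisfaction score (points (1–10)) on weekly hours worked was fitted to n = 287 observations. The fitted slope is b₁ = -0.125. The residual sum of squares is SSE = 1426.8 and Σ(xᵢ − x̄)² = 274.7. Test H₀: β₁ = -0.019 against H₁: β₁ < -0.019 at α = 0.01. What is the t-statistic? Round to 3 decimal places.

MSE = SSE/(n − 2) = 1426.8/285 = 5.00632.
SE(b₁) = √(MSE/Sₓₓ) = √(5.00632/274.7) = 0.134999.
t = (-0.125 − (-0.019)) / 0.134999 = -0.785.
df = n − 2 = 285.
One-sided p ≈ 0.2165, which is ≥ 0.01, so fail to reject H₀.
The data do not give significant evidence that the true slope on weekly hours worked is below -0.019 points (1–10) per unit.

t = -0.785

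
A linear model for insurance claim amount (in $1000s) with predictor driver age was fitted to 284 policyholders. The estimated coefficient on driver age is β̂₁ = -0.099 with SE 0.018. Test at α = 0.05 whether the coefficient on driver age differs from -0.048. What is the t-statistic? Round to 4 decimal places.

t = -2.8333

H₀: β₁ = -0.048 vs H₁: β₁ ≠ -0.048.
t = (β̂₁ − β₁⁰)/SE = (-0.099 − (-0.048)) / 0.018 = -2.8333.
df = n − 2 = 284 − 2 = 282.
Two-sided p ≈ 0.0049, which is < 0.05, so reject H₀.
There is evidence that the true slope on driver age differs from -0.048 $1000s per unit.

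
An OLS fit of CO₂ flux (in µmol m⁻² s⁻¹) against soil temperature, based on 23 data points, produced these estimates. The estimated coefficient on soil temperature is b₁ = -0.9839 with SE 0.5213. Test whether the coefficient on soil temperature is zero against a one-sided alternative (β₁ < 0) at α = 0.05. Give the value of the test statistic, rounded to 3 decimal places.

t = -1.887

H₀: β₁ = 0 vs H₁: β₁ < 0.
t = (b₁ − β₁⁰)/SE = -0.9839 / 0.5213 = -1.887.
df = n − 2 = 23 − 2 = 21.
One-sided p ≈ 0.0365, which is < 0.05, so reject H₀.
There is evidence that the true slope on soil temperature is negative.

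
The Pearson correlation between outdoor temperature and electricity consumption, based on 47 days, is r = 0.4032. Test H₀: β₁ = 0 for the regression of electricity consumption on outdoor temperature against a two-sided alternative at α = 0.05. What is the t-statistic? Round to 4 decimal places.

t = 2.9556

t = r·√(n − 2)/√(1 − r²) = 0.4032·√45/√0.83743 = 2.9556.
df = n − 2 = 45.
Two-sided p ≈ 0.0050, which is < 0.05, so reject H₀.
There is evidence of a linear association between outdoor temperature and electricity consumption.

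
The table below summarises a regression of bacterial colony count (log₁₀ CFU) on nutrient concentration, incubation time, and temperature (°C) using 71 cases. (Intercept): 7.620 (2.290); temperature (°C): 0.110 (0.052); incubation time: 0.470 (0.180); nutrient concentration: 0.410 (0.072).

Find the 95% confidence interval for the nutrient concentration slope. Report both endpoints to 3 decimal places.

(0.266, 0.554)

Read off: b = 0.410, SE = 0.072 for nutrient concentration.
df = n − k − 1 = 71 − 3 − 1 = 67.
t* = t_{0.025, 67} = 1.996008.
Margin = t* × SE = 1.996008 × 0.072 = 0.14371.
CI: 0.410 ± 0.14371 → (0.266, 0.554).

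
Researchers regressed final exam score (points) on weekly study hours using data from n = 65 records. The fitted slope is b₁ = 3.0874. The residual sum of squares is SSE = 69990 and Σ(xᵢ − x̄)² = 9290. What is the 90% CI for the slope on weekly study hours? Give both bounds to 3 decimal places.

(2.510, 3.665)

MSE = SSE/(n − 2) = 69990/63 = 1110.95.
SE(b₁) = √(MSE/Sₓₓ) = √(1110.95/9290) = 0.345812.
df = n − 2 = 63.
t* = t_{0.05, 63} = 1.669402.
Margin = t* × SE = 1.669402 × 0.345812 = 0.57730.
CI: 3.0874 ± 0.57730 → (2.510, 3.665).
With 90% confidence, each one-unit increase in weekly study hours is associated with a change of between 2.510 and 3.665 points in final exam score.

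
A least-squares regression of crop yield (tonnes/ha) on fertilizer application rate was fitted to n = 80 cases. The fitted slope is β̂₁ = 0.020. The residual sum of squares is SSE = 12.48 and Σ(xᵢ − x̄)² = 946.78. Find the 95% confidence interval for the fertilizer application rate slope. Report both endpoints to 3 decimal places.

MSE = SSE/(n − 2) = 12.48/78 = 0.16.
SE(β̂₁) = √(MSE/Sₓₓ) = √(0.16/946.78) = 0.0129998.
df = n − 2 = 78.
t* = t_{0.025, 78} = 1.990847.
Margin = t* × SE = 1.990847 × 0.0129998 = 0.02588.
CI: 0.020 ± 0.02588 → (-0.006, 0.046).
With 95% confidence, each one-unit increase in fertilizer application rate is associated with a change of between -0.006 and 0.046 tonnes/ha in crop yield.

(-0.006, 0.046)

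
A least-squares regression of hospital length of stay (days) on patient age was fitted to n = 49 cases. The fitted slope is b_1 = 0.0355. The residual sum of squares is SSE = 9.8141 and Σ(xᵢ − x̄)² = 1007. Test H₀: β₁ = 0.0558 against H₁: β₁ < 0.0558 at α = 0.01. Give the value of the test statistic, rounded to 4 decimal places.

t = -1.4097

MSE = SSE/(n − 2) = 9.8141/47 = 0.208811.
SE(b_1) = √(MSE/Sₓₓ) = √(0.208811/1007) = 0.0144.
t = (0.0355 − 0.0558) / 0.0144 = -1.4097.
df = n − 2 = 47.
One-sided p ≈ 0.0826, which is ≥ 0.01, so fail to reject H₀.
The data do not give significant evidence that the true slope on patient age is below 0.0558 days per unit.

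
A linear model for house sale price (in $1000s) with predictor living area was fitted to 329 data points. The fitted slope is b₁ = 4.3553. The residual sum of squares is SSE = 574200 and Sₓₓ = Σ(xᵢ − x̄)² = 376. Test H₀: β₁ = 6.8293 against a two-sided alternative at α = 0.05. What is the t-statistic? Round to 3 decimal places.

t = -1.145

MSE = SSE/(n − 2) = 574200/327 = 1755.96.
SE(b₁) = √(MSE/Sₓₓ) = √(1755.96/376) = 2.16104.
t = (4.3553 − 6.8293) / 2.16104 = -1.145.
df = n − 2 = 327.
Two-sided p ≈ 0.2531, which is ≥ 0.05, so fail to reject H₀.
The data are consistent with a true slope of 6.8293 $1000s per unit of living area.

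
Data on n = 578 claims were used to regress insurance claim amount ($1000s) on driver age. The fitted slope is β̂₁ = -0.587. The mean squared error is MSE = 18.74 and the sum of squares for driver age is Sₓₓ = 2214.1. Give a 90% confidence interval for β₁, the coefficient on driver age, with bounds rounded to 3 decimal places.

(-0.739, -0.435)

SE(β̂₁) = √(MSE/Sₓₓ) = √(18.74/2214.1) = 0.0919997.
df = n − 2 = 576.
t* = t_{0.05, 576} = 1.647503.
Margin = t* × SE = 1.647503 × 0.0919997 = 0.15157.
CI: -0.587 ± 0.15157 → (-0.739, -0.435).
With 90% confidence, each one-unit increase in driver age is associated with a change of between -0.739 and -0.435 $1000s in insurance claim amount.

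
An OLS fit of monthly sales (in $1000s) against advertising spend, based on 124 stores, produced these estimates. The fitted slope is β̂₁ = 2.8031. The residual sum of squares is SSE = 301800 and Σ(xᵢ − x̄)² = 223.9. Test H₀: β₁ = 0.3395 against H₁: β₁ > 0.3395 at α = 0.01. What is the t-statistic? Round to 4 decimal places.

t = 0.7412

MSE = SSE/(n − 2) = 301800/122 = 2473.77.
SE(β̂₁) = √(MSE/Sₓₓ) = √(2473.77/223.9) = 3.32394.
t = (2.8031 − 0.3395) / 3.32394 = 0.7412.
df = n − 2 = 122.
One-sided p ≈ 0.2300, which is ≥ 0.01, so fail to reject H₀.
The data do not give significant evidence that the true slope on advertising spend exceeds 0.3395 $1000s per unit.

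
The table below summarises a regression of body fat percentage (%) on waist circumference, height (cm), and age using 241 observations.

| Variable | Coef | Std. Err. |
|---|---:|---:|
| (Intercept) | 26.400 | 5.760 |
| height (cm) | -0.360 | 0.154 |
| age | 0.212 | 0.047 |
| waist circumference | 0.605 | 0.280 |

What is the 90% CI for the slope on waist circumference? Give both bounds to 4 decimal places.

(0.1426, 1.0674)

Read off: b = 0.605, SE = 0.280 for waist circumference.
df = n − k − 1 = 241 − 3 − 1 = 237.
t* = t_{0.05, 237} = 1.651308.
Margin = t* × SE = 1.651308 × 0.280 = 0.462366.
CI: 0.605 ± 0.462366 → (0.1426, 1.0674).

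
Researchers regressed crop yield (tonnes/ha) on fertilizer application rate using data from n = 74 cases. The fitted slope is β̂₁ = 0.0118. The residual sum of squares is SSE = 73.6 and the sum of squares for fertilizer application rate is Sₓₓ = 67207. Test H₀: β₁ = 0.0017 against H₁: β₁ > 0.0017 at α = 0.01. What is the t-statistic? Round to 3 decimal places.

MSE = SSE/(n − 2) = 73.6/72 = 1.02222.
SE(β̂₁) = √(MSE/Sₓₓ) = √(1.02222/67207) = 0.00390001.
t = (0.0118 − 0.0017) / 0.00390001 = 2.590.
df = n − 2 = 72.
One-sided p ≈ 0.0058, which is < 0.01, so reject H₀.
There is evidence that the true slope on fertilizer application rate exceeds 0.0017 tonnes/ha per unit.

t = 2.590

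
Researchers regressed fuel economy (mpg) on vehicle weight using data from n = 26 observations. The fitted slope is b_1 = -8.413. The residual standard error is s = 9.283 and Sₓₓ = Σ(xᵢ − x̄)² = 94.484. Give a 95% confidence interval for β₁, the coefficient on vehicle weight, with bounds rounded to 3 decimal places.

(-10.384, -6.442)

SE(b_1) = s/√Sₓₓ = 9.283/√94.484 = 0.955013.
df = n − 2 = 24.
t* = t_{0.025, 24} = 2.063899.
Margin = t* × SE = 2.063899 × 0.955013 = 1.97105.
CI: -8.413 ± 1.97105 → (-10.384, -6.442).
With 95% confidence, each one-unit increase in vehicle weight is associated with a change of between -10.384 and -6.442 mpg in fuel economy.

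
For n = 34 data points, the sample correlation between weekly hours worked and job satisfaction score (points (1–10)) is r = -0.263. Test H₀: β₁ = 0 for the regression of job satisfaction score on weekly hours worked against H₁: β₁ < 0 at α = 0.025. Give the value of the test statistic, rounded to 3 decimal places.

t = r·√(n − 2)/√(1 − r²) = -0.263·√32/√0.930831 = -1.542.
df = n − 2 = 32.
One-sided p ≈ 0.0664, which is ≥ 0.025, so fail to reject H₀.
The data do not give significant evidence of a linear association between weekly hours worked and job satisfaction score.

t = -1.542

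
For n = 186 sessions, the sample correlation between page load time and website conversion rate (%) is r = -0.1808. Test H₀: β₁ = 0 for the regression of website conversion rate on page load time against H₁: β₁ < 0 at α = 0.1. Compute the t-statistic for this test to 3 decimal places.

t = -2.494

t = r·√(n − 2)/√(1 − r²) = -0.1808·√184/√0.967311 = -2.494.
df = n − 2 = 184.
One-sided p ≈ 0.0068, which is < 0.1, so reject H₀.
There is evidence of a linear association between page load time and website conversion rate.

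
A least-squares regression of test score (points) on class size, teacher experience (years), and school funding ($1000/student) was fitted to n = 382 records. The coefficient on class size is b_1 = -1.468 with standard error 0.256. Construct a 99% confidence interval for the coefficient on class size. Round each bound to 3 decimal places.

(-2.131, -0.805)

df = n − k − 1 = 382 − 3 − 1 = 378.
t* = t_{0.005, 378} = 2.588898.
Margin = t* × SE = 2.588898 × 0.256 = 0.66276.
CI: -1.468 ± 0.66276 → (-2.131, -0.805).
With 99% confidence, each one-unit increase in class size is associated with a change of between -2.131 and -0.805 points in test score, holding the other predictors fixed.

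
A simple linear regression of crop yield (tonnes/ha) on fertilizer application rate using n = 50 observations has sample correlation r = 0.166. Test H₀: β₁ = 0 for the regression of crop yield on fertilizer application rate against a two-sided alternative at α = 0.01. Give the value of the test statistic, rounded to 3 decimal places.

t = 1.166

t = r·√(n − 2)/√(1 − r²) = 0.166·√48/√0.972444 = 1.166.
df = n − 2 = 48.
Two-sided p ≈ 0.2493, which is ≥ 0.01, so fail to reject H₀.
The data do not give significant evidence of a linear association between fertilizer application rate and crop yield.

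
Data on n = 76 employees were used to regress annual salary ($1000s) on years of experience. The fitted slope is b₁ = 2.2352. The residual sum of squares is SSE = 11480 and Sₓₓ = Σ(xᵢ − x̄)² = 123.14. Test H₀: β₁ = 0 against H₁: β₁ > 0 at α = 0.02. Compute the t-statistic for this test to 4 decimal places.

t = 1.9914

MSE = SSE/(n − 2) = 11480/74 = 155.135.
SE(b₁) = √(MSE/Sₓₓ) = √(155.135/123.14) = 1.12242.
t = 2.2352 / 1.12242 = 1.9914.
df = n − 2 = 74.
One-sided p ≈ 0.0251, which is ≥ 0.02, so fail to reject H₀.
The data do not give significant evidence that the true slope on years of experience is positive.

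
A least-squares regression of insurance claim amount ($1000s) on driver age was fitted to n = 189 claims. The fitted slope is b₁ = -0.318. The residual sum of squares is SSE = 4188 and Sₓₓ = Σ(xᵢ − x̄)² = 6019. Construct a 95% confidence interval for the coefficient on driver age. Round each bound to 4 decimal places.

(-0.4383, -0.1977)

MSE = SSE/(n − 2) = 4188/187 = 22.3957.
SE(b₁) = √(MSE/Sₓₓ) = √(22.3957/6019) = 0.0609987.
df = n − 2 = 187.
t* = t_{0.025, 187} = 1.972731.
Margin = t* × SE = 1.972731 × 0.0609987 = 0.120334.
CI: -0.318 ± 0.120334 → (-0.4383, -0.1977).
With 95% confidence, each one-unit increase in driver age is associated with a change of between -0.4383 and -0.1977 $1000s in insurance claim amount.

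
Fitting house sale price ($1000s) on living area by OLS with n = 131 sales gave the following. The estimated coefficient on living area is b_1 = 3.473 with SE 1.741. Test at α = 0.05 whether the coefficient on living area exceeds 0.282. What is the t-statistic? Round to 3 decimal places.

t = 1.833

H₀: β₁ = 0.282 vs H₁: β₁ > 0.282.
t = (b_1 − β₁⁰)/SE = (3.473 − 0.282) / 1.741 = 1.833.
df = n − 2 = 131 − 2 = 129.
One-sided p ≈ 0.0346, which is < 0.05, so reject H₀.
There is evidence that the true slope on living area exceeds 0.282 $1000s per unit.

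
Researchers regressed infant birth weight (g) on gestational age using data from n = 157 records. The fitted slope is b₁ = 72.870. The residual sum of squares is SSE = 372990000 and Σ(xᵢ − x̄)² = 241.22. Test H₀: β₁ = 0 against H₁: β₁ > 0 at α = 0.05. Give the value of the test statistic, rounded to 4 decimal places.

t = 0.7296

MSE = SSE/(n − 2) = 372990000/155 = 2.40639e+06.
SE(b₁) = √(MSE/Sₓₓ) = √(2.40639e+06/241.22) = 99.8794.
t = 72.870 / 99.8794 = 0.7296.
df = n − 2 = 155.
One-sided p ≈ 0.2334, which is ≥ 0.05, so fail to reject H₀.
The data do not give significant evidence that the true slope on gestational age is positive.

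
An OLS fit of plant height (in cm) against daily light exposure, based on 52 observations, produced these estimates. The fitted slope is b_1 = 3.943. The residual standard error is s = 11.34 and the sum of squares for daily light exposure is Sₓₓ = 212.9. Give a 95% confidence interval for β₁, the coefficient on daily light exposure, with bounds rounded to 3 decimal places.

(2.382, 5.504)

SE(b_1) = s/√Sₓₓ = 11.34/√212.9 = 0.777186.
df = n − 2 = 50.
t* = t_{0.025, 50} = 2.008559.
Margin = t* × SE = 2.008559 × 0.777186 = 1.56102.
CI: 3.943 ± 1.56102 → (2.382, 5.504).
With 95% confidence, each one-unit increase in daily light exposure is associated with a change of between 2.382 and 5.504 cm in plant height.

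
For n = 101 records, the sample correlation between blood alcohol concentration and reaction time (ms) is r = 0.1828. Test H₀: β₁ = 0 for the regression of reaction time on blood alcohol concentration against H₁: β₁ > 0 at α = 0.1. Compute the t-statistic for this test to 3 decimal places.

t = r·√(n − 2)/√(1 − r²) = 0.1828·√99/√0.966584 = 1.850.
df = n − 2 = 99.
One-sided p ≈ 0.0336, which is < 0.1, so reject H₀.
There is evidence of a linear association between blood alcohol concentration and reaction time.

t = 1.850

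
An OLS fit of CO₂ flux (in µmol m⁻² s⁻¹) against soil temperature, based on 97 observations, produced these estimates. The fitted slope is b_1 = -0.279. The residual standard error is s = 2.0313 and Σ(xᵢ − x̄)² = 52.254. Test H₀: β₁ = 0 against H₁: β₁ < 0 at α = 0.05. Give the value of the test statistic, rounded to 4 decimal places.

SE(b_1) = s/√Sₓₓ = 2.0313/√52.254 = 0.281005.
t = -0.279 / 0.281005 = -0.9929.
df = n − 2 = 95.
One-sided p ≈ 0.1616, which is ≥ 0.05, so fail to reject H₀.
The data do not give significant evidence that the true slope on soil temperature is negative.

t = -0.9929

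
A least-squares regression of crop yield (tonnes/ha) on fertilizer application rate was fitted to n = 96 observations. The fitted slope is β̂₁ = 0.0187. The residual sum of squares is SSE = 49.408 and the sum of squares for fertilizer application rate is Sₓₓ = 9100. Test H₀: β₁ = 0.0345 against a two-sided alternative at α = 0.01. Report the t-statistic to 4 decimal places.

t = -2.0789

MSE = SSE/(n − 2) = 49.408/94 = 0.525617.
SE(β̂₁) = √(MSE/Sₓₓ) = √(0.525617/9100) = 0.00760001.
t = (0.0187 − 0.0345) / 0.00760001 = -2.0789.
df = n − 2 = 94.
Two-sided p ≈ 0.0403, which is ≥ 0.01, so fail to reject H₀.
The data are consistent with a true slope of 0.0345 tonnes/ha per unit of fertilizer application rate.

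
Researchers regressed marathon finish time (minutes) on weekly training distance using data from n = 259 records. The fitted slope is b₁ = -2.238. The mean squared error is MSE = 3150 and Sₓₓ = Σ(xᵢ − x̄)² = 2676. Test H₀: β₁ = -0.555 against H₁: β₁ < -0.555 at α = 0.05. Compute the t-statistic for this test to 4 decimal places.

SE(b₁) = √(MSE/Sₓₓ) = √(3150/2676) = 1.08496.
t = (-2.238 − (-0.555)) / 1.08496 = -1.5512.
df = n − 2 = 257.
One-sided p ≈ 0.0610, which is ≥ 0.05, so fail to reject H₀.
The data do not give significant evidence that the true slope on weekly training distance is below -0.555 minutes per unit.

t = -1.5512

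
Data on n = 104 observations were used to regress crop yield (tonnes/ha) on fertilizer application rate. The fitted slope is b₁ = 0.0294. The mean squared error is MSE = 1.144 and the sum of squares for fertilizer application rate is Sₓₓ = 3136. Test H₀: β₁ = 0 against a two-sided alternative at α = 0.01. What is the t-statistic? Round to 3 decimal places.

t = 1.539

SE(b₁) = √(MSE/Sₓₓ) = √(1.144/3136) = 0.0190996.
t = 0.0294 / 0.0190996 = 1.539.
df = n − 2 = 102.
Two-sided p ≈ 0.1268, which is ≥ 0.01, so fail to reject H₀.
The data do not give significant evidence of an association between fertilizer application rate and crop yield.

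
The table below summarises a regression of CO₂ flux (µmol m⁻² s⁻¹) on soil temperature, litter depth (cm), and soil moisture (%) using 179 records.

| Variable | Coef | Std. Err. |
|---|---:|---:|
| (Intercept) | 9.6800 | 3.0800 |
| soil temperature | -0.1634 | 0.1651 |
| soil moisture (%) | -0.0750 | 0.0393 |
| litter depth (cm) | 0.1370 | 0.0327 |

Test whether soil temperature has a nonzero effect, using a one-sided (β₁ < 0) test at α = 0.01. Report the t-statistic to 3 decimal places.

Read off: b = -0.1634, SE = 0.1651 for soil temperature.
H₀: β₁ = 0 vs H₁: β₁ < 0.
t = -0.1634 / 0.1651 = -0.990.
df = n − k − 1 = 179 − 3 − 1 = 175.
One-sided p ≈ 0.1618, which is ≥ 0.01, so fail to reject H₀.
The data do not give significant evidence that the true slope on soil temperature is negative, holding the other predictors fixed.

t = -0.990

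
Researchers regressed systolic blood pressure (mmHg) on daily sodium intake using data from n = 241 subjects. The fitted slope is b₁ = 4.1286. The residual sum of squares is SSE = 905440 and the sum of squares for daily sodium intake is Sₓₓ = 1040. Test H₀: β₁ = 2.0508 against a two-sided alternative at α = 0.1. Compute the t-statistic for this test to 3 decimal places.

MSE = SSE/(n − 2) = 905440/239 = 3788.45.
SE(b₁) = √(MSE/Sₓₓ) = √(3788.45/1040) = 1.9086.
t = (4.1286 − 2.0508) / 1.9086 = 1.089.
df = n − 2 = 239.
Two-sided p ≈ 0.2774, which is ≥ 0.1, so fail to reject H₀.
The data are consistent with a true slope of 2.0508 mmHg per unit of daily sodium intake.

t = 1.089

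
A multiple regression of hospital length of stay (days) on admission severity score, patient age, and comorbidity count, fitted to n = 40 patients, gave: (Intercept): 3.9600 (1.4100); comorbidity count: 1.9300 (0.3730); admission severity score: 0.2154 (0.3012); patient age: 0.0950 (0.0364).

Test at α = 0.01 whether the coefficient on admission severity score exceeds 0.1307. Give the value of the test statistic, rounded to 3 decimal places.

Read off: b = 0.2154, SE = 0.3012 for admission severity score.
H₀: β₁ = 0.1307 vs H₁: β₁ > 0.1307.
t = (0.2154 − 0.1307) / 0.3012 = 0.281.
df = n − k − 1 = 40 − 3 − 1 = 36.
One-sided p ≈ 0.3901, which is ≥ 0.01, so fail to reject H₀.
The data do not give significant evidence that the true slope on admission severity score exceeds 0.1307 days per unit, holding the other predictors fixed.

t = 0.281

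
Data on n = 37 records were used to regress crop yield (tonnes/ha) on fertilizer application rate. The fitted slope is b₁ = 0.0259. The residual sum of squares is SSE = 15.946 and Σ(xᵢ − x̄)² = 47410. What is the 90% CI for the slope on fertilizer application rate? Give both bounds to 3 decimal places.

MSE = SSE/(n − 2) = 15.946/35 = 0.4556.
SE(b₁) = √(MSE/Sₓₓ) = √(0.4556/47410) = 0.00309997.
df = n − 2 = 35.
t* = t_{0.05, 35} = 1.689572.
Margin = t* × SE = 1.689572 × 0.00309997 = 0.00524.
CI: 0.0259 ± 0.00524 → (0.021, 0.031).
With 90% confidence, each one-unit increase in fertilizer application rate is associated with a change of between 0.021 and 0.031 tonnes/ha in crop yield.

(0.021, 0.031)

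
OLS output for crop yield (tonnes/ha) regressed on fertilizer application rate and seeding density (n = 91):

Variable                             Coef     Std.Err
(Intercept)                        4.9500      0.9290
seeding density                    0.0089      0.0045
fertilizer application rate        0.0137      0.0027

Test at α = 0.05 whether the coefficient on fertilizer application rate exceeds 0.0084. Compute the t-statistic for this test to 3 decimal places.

t = 1.963

Read off: b = 0.0137, SE = 0.0027 for fertilizer application rate.
H₀: β₁ = 0.0084 vs H₁: β₁ > 0.0084.
t = (0.0137 − 0.0084) / 0.0027 = 1.963.
df = n − k − 1 = 91 − 2 − 1 = 88.
One-sided p ≈ 0.0264, which is < 0.05, so reject H₀.
There is evidence that the true slope on fertilizer application rate exceeds 0.0084 tonnes/ha per unit, holding the other predictors fixed.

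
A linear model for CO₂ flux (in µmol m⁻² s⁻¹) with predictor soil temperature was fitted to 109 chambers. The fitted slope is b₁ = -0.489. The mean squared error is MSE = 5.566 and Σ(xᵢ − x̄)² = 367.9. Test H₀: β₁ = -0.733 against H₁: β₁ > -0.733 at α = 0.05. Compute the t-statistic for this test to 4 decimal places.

SE(b₁) = √(MSE/Sₓₓ) = √(5.566/367.9) = 0.123.
t = (-0.489 − (-0.733)) / 0.123 = 1.9837.
df = n − 2 = 107.
One-sided p ≈ 0.0249, which is < 0.05, so reject H₀.
There is evidence that the true slope on soil temperature exceeds -0.733 µmol m⁻² s⁻¹ per unit.

t = 1.9837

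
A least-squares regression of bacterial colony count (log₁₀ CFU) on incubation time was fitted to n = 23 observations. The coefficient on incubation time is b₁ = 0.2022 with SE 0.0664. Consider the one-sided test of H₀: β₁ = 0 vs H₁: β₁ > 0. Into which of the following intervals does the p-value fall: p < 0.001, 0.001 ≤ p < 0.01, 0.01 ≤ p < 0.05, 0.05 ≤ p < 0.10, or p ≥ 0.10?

0.001 ≤ p < 0.01

t = 0.2022 / 0.0664 = 3.045.
df = n − 2 = 23 − 2 = 21.
One-sided p = P(T_{21} > t) ≈ 0.0031.
So 0.001 ≤ p < 0.01.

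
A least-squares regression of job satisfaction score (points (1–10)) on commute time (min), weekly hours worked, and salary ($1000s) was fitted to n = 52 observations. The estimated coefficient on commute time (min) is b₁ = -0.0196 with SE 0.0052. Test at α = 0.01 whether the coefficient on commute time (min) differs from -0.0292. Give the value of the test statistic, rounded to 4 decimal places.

H₀: β₁ = -0.0292 vs H₁: β₁ ≠ -0.0292.
t = (b₁ − β₁⁰)/SE = (-0.0196 − (-0.0292)) / 0.0052 = 1.8462.
df = n − k − 1 = 52 − 3 − 1 = 48.
Two-sided p ≈ 0.0710, which is ≥ 0.01, so fail to reject H₀.
The data are consistent with a true slope of -0.0292 points (1–10) per unit of commute time (min), holding the other predictors fixed.

t = 1.8462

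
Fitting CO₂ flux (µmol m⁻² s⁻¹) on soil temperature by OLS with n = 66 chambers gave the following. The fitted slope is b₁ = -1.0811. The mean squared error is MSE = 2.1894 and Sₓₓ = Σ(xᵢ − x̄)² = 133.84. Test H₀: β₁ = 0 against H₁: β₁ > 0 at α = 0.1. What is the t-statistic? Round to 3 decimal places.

t = -8.453

SE(b₁) = √(MSE/Sₓₓ) = √(2.1894/133.84) = 0.1279.
t = -1.0811 / 0.1279 = -8.453.
df = n − 2 = 64.
One-sided p ≈ 1.0000, which is ≥ 0.1, so fail to reject H₀.
The data do not give significant evidence that the true slope on soil temperature is positive.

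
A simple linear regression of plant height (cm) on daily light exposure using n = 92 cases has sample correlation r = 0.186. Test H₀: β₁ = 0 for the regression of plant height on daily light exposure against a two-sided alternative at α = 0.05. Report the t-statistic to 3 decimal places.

t = r·√(n − 2)/√(1 − r²) = 0.186·√90/√0.965404 = 1.796.
df = n − 2 = 90.
Two-sided p ≈ 0.0759, which is ≥ 0.05, so fail to reject H₀.
The data do not give significant evidence of a linear association between daily light exposure and plant height.

t = 1.796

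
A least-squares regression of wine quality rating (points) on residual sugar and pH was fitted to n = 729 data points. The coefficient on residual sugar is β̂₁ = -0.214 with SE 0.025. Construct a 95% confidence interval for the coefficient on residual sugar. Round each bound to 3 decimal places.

df = n − k − 1 = 729 − 2 − 1 = 726.
t* = t_{0.025, 726} = 1.963237.
Margin = t* × SE = 1.963237 × 0.025 = 0.04908.
CI: -0.214 ± 0.04908 → (-0.263, -0.165).
With 95% confidence, each one-unit increase in residual sugar is associated with a change of between -0.263 and -0.165 points in wine quality rating, holding the other predictors fixed.

(-0.263, -0.165)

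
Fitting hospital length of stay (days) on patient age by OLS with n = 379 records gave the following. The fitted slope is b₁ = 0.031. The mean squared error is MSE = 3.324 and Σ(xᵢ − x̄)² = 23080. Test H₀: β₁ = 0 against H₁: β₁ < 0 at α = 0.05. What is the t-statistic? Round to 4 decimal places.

SE(b₁) = √(MSE/Sₓₓ) = √(3.324/23080) = 0.0120009.
t = 0.031 / 0.0120009 = 2.5831.
df = n − 2 = 377.
One-sided p ≈ 0.9949, which is ≥ 0.05, so fail to reject H₀.
The data do not give significant evidence that the true slope on patient age is negative.

t = 2.5831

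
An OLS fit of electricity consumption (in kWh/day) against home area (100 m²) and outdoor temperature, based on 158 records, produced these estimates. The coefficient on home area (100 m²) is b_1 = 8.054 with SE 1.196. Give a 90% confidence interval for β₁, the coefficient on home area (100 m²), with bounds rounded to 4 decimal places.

(6.0749, 10.0331)

df = n − k − 1 = 158 − 2 − 1 = 155.
t* = t_{0.05, 155} = 1.654744.
Margin = t* × SE = 1.654744 × 1.196 = 1.979074.
CI: 8.054 ± 1.979074 → (6.0749, 10.0331).
With 90% confidence, each one-unit increase in home area (100 m²) is associated with a change of between 6.0749 and 10.0331 kWh/day in electricity consumption, holding the other predictors fixed.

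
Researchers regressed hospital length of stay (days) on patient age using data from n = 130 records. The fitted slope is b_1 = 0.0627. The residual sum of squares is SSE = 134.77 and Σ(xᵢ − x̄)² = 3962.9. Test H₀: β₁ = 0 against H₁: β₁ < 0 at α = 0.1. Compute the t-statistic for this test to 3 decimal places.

MSE = SSE/(n − 2) = 134.77/128 = 1.05289.
SE(b_1) = √(MSE/Sₓₓ) = √(1.05289/3962.9) = 0.0162999.
t = 0.0627 / 0.0162999 = 3.847.
df = n − 2 = 128.
One-sided p ≈ 0.9999, which is ≥ 0.1, so fail to reject H₀.
The data do not give significant evidence that the true slope on patient age is negative.

t = 3.847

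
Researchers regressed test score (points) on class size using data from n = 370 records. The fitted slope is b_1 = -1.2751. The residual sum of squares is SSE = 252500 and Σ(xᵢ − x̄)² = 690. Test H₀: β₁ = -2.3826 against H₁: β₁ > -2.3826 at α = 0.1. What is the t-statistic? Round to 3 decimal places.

MSE = SSE/(n − 2) = 252500/368 = 686.141.
SE(b_1) = √(MSE/Sₓₓ) = √(686.141/690) = 0.9972.
t = (-1.2751 − (-2.3826)) / 0.9972 = 1.111.
df = n − 2 = 368.
One-sided p ≈ 0.1337, which is ≥ 0.1, so fail to reject H₀.
The data do not give significant evidence that the true slope on class size exceeds -2.3826 points per unit.

t = 1.111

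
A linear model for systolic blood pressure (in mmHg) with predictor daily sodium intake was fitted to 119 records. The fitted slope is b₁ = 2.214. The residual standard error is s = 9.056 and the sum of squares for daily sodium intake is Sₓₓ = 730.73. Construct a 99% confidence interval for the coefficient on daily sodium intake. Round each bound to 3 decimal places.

(1.337, 3.091)

SE(b₁) = s/√Sₓₓ = 9.056/√730.73 = 0.33501.
df = n − 2 = 117.
t* = t_{0.005, 117} = 2.618504.
Margin = t* × SE = 2.618504 × 0.33501 = 0.87723.
CI: 2.214 ± 0.87723 → (1.337, 3.091).
With 99% confidence, each one-unit increase in daily sodium intake is associated with a change of between 1.337 and 3.091 mmHg in systolic blood pressure.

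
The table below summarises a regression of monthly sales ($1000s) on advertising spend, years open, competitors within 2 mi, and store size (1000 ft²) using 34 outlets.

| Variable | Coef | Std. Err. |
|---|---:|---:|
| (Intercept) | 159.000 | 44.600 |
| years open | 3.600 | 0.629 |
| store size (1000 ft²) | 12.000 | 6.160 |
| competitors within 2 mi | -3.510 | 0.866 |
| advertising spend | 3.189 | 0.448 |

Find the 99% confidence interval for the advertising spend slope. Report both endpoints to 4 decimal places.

Read off: b = 3.189, SE = 0.448 for advertising spend.
df = n − k − 1 = 34 − 4 − 1 = 29.
t* = t_{0.005, 29} = 2.756386.
Margin = t* × SE = 2.756386 × 0.448 = 1.234861.
CI: 3.189 ± 1.234861 → (1.9541, 4.4239).

(1.9541, 4.4239)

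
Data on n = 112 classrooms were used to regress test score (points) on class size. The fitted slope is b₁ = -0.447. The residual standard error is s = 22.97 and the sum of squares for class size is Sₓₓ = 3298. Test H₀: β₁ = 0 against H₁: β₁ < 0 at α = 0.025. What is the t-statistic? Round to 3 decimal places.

SE(b₁) = s/√Sₓₓ = 22.97/√3298 = 0.399978.
t = -0.447 / 0.399978 = -1.118.
df = n − 2 = 110.
One-sided p ≈ 0.1331, which is ≥ 0.025, so fail to reject H₀.
The data do not give significant evidence that the true slope on class size is negative.

t = -1.118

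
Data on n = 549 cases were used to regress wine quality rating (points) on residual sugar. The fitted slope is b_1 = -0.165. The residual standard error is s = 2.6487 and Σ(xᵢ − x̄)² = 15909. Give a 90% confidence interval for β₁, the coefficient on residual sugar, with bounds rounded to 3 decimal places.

SE(b_1) = s/√Sₓₓ = 2.6487/√15909 = 0.0209996.
df = n − 2 = 547.
t* = t_{0.05, 547} = 1.647644.
Margin = t* × SE = 1.647644 × 0.0209996 = 0.03460.
CI: -0.165 ± 0.03460 → (-0.200, -0.130).
With 90% confidence, each one-unit increase in residual sugar is associated with a change of between -0.200 and -0.130 points in wine quality rating.

(-0.200, -0.130)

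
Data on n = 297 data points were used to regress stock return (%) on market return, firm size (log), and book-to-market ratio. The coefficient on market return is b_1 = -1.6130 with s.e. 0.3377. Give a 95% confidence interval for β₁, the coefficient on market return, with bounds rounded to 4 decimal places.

(-2.2776, -0.9484)

df = n − k − 1 = 297 − 3 − 1 = 293.
t* = t_{0.025, 293} = 1.968093.
Margin = t* × SE = 1.968093 × 0.3377 = 0.664625.
CI: -1.6130 ± 0.664625 → (-2.2776, -0.9484).
With 95% confidence, each one-unit increase in market return is associated with a change of between -2.2776 and -0.9484 % in stock return, holding the other predictors fixed.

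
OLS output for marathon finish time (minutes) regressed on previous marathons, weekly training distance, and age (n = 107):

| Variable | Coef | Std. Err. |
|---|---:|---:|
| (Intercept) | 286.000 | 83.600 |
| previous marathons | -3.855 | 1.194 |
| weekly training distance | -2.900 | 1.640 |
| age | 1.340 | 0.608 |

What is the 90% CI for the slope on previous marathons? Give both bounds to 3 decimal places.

(-5.837, -1.873)

Read off: b = -3.855, SE = 1.194 for previous marathons.
df = n − k − 1 = 107 − 3 − 1 = 103.
t* = t_{0.05, 103} = 1.659782.
Margin = t* × SE = 1.659782 × 1.194 = 1.98178.
CI: -3.855 ± 1.98178 → (-5.837, -1.873).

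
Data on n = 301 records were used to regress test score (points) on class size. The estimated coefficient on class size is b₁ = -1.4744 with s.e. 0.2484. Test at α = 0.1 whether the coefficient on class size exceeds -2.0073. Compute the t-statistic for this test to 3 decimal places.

t = 2.145

H₀: β₁ = -2.0073 vs H₁: β₁ > -2.0073.
t = (b₁ − β₁⁰)/SE = (-1.4744 − (-2.0073)) / 0.2484 = 2.145.
df = n − 2 = 301 − 2 = 299.
One-sided p ≈ 0.0164, which is < 0.1, so reject H₀.
There is evidence that the true slope on class size exceeds -2.0073 points per unit.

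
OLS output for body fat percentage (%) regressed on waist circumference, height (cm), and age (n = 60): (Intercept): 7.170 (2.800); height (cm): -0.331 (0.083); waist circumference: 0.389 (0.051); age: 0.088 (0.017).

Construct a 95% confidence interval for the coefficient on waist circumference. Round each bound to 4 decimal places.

(0.2868, 0.4912)

Read off: b = 0.389, SE = 0.051 for waist circumference.
df = n − k − 1 = 60 − 3 − 1 = 56.
t* = t_{0.025, 56} = 2.003241.
Margin = t* × SE = 2.003241 × 0.051 = 0.102165.
CI: 0.389 ± 0.102165 → (0.2868, 0.4912).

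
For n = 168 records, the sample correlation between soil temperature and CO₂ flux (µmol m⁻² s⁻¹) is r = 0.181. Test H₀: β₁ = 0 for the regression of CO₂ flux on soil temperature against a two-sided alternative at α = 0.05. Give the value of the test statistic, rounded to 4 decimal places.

t = r·√(n − 2)/√(1 − r²) = 0.181·√166/√0.967239 = 2.3712.
df = n − 2 = 166.
Two-sided p ≈ 0.0189, which is < 0.05, so reject H₀.
There is evidence of a linear association between soil temperature and CO₂ flux.

t = 2.3712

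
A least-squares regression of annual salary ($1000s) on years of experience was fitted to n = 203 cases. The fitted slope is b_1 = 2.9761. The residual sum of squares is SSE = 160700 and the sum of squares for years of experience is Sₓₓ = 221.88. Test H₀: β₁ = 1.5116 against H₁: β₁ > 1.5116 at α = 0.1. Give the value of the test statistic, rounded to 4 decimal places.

MSE = SSE/(n − 2) = 160700/201 = 799.502.
SE(b_1) = √(MSE/Sₓₓ) = √(799.502/221.88) = 1.89824.
t = (2.9761 − 1.5116) / 1.89824 = 0.7715.
df = n − 2 = 201.
One-sided p ≈ 0.2207, which is ≥ 0.1, so fail to reject H₀.
The data do not give significant evidence that the true slope on years of experience exceeds 1.5116 $1000s per unit.

t = 0.7715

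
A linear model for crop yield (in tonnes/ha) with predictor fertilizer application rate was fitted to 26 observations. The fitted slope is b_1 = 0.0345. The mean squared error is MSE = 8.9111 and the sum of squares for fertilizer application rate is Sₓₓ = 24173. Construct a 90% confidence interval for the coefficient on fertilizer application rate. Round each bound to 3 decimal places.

SE(b_1) = √(MSE/Sₓₓ) = √(8.9111/24173) = 0.0192.
df = n − 2 = 24.
t* = t_{0.05, 24} = 1.710882.
Margin = t* × SE = 1.710882 × 0.0192 = 0.03285.
CI: 0.0345 ± 0.03285 → (0.002, 0.067).
With 90% confidence, each one-unit increase in fertilizer application rate is associated with a change of between 0.002 and 0.067 tonnes/ha in crop yield.

(0.002, 0.067)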